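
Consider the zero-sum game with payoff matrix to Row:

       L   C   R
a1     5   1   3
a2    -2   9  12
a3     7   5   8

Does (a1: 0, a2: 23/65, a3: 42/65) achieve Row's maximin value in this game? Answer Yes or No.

Against L this mix gives (23/65)·(-2) + (42/65)·7 = 248/65.
Against C this mix gives (23/65)·9 + (42/65)·5 = 417/65.
Against R this mix gives (23/65)·12 + (42/65)·8 = 612/65.
Column will play L, holding Row to 248/65. Shifting weight toward the row that does better against L would raise this floor (the equalizing mix achieves 73/13 against both L and C), so the proposed strategy is not optimal.

No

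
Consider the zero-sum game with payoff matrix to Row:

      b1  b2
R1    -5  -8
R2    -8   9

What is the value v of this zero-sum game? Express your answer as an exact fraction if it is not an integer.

-109/20

Row minima: R1 → -8, R2 → -8; maximin = -8.
Column maxima: b1 → -5, b2 → 9; minimax = -5.
-8 ≠ -5, so there is no saddle point; optimal play is mixed.
Let Row play R1 with probability p. Expected payoff against b1: (-5)p + (-8)(1−p) = 3p − 8; against b2: (-8)p + 9(1−p) = −17p + 9.
Setting these equal: 3p − 8 = −17p + 9 ⇒ 20p = 17 ⇒ p = 17/20, and the value is (3)·(17/20) − 8 = -109/20.
For Column: with q = P(b1), equating R1's and R2's payoffs gives 3q − 8 = −17q + 9 ⇒ q = 17/20.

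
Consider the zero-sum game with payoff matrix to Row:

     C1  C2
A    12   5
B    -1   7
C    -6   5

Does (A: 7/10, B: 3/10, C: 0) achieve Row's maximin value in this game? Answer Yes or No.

Against C1 this mix gives (7/10)·12 + (3/10)·(-1) = 81/10.
Against C2 this mix gives (7/10)·5 + (3/10)·7 = 28/5.
Column will play C2, holding Row to 28/5. Shifting weight toward the row that does better against C2 would raise this floor (the equalizing mix achieves 89/15 against both C2 and C1), so the proposed strategy is not optimal.

No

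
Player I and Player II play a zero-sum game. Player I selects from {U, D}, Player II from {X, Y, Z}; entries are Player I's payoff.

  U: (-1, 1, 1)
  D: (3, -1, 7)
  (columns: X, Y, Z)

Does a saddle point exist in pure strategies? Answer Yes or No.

Row minima: U → -1, D → -1; maximin = -1.
Column maxima: X → 3, Y → 1, Z → 7; minimax = 1.
-1 ≠ 1, so no pure-strategy equilibrium exists.

No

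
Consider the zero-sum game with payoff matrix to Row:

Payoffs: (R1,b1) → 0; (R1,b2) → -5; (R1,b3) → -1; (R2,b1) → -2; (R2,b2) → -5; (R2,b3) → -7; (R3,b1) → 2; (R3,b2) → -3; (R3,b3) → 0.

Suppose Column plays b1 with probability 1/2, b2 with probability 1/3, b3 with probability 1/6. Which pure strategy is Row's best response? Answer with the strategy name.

Expected payoff of R1: (1/2)·0 + (1/3)·(-5) + (1/6)·(-1) = -11/6.
Expected payoff of R2: (1/2)·(-2) + (1/3)·(-5) + (1/6)·(-7) = -23/6.
Expected payoff of R3: (1/2)·2 + (1/3)·(-3) + (1/6)·0 = 0.
The largest is 0, so Row's best response is R3.

R3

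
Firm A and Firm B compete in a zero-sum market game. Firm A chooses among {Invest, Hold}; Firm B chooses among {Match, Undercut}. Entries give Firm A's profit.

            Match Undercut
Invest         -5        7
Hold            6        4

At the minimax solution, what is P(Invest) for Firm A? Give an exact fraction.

Row minima: Invest → -5, Hold → 4; maximin = 4.
Column maxima: Match → 6, Undercut → 7; minimax = 6.
4 ≠ 6, so there is no saddle point; optimal play is mixed.
Let Firm A play Invest with probability p. Expected payoff against Match: (-5)p + 6(1−p) = −11p + 6; against Undercut: 7p + 4(1−p) = 3p + 4.
Setting these equal: −11p + 6 = 3p + 4 ⇒ −14p = -2 ⇒ p = 1/7, and the value is (-11)·(1/7) + 6 = 31/7.
For Firm B: with q = P(Match), equating Invest's and Hold's payoffs gives −12q + 7 = 2q + 4 ⇒ q = 3/14.

1/7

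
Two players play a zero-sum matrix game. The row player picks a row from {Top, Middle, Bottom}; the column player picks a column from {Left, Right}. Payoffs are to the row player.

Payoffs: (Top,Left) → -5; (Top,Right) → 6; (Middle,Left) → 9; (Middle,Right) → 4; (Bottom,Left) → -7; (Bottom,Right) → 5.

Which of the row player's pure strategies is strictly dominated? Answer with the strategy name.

Top gives a strictly higher payoff than Bottom against every column: -5 > -7, 6 > 5.
So Bottom is strictly dominated and the row player never plays it.

Bottom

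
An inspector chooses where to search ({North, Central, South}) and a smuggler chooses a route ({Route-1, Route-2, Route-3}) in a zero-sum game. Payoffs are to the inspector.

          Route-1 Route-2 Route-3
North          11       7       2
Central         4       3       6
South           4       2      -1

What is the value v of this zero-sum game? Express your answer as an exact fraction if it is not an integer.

9/2

Row minima: North → 2, Central → 3, South → -1; maximin = 3.
Column maxima: Route-1 → 11, Route-2 → 7, Route-3 → 6; minimax = 6.
3 ≠ 6, so there is no saddle point; optimal play is mixed.
South is strictly dominated by North, so the inspector never plays it.
Route-1 is strictly dominated by Route-2 (it gives the inspector strictly more in every row), so the smuggler never plays it.
On the remaining 2×2 (North, Central vs Route-2, Route-3):
Let the inspector play North with probability p. Expected payoff against Route-2: 7p + 3(1−p) = 4p + 3; against Route-3: 2p + 6(1−p) = −4p + 6.
Setting these equal: 4p + 3 = −4p + 6 ⇒ 8p = 3 ⇒ p = 3/8, and the value is (4)·(3/8) + 3 = 9/2.
For the smuggler: with q = P(Route-2), equating North's and Central's payoffs gives 5q + 2 = −3q + 6 ⇒ q = 1/2.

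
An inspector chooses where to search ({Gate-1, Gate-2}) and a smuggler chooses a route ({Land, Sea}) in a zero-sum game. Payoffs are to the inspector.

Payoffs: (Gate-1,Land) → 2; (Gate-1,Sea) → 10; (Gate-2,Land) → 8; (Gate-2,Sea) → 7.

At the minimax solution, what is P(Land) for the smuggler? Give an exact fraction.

Row minima: Gate-1 → 2, Gate-2 → 7; maximin = 7.
Column maxima: Land → 8, Sea → 10; minimax = 8.
7 ≠ 8, so there is no saddle point; optimal play is mixed.
Let the inspector play Gate-1 with probability p. Expected payoff against Land: 2p + 8(1−p) = −6p + 8; against Sea: 10p + 7(1−p) = 3p + 7.
Setting these equal: −6p + 8 = 3p + 7 ⇒ −9p = -1 ⇒ p = 1/9, and the value is (-6)·(1/9) + 8 = 22/3.
For the smuggler: with q = P(Land), equating Gate-1's and Gate-2's payoffs gives −8q + 10 = q + 7 ⇒ q = 1/3.

1/3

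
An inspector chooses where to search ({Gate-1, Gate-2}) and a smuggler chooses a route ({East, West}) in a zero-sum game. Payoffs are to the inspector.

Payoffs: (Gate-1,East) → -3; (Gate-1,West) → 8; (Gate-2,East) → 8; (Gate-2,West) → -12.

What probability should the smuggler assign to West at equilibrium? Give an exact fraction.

11/31

Row minima: Gate-1 → -3, Gate-2 → -12; maximin = -3.
Column maxima: East → 8, West → 8; minimax = 8.
-3 ≠ 8, so there is no saddle point; optimal play is mixed.
Let the inspector play Gate-1 with probability p. Expected payoff against East: (-3)p + 8(1−p) = −11p + 8; against West: 8p + (-12)(1−p) = 20p − 12.
Setting these equal: −11p + 8 = 20p − 12 ⇒ −31p = -20 ⇒ p = 20/31, and the value is (-11)·(20/31) + 8 = 28/31.
For the smuggler: with q = P(East), equating Gate-1's and Gate-2's payoffs gives −11q + 8 = 20q − 12 ⇒ q = 20/31.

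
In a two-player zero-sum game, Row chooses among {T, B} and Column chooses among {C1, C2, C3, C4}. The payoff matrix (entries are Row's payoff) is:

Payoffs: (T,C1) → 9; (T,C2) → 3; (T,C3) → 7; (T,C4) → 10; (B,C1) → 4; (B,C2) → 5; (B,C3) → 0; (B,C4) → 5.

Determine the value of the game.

Row minima: T → 3, B → 0; maximin = 3.
Column maxima: C1 → 9, C2 → 5, C3 → 7, C4 → 10; minimax = 5.
3 ≠ 5, so there is no saddle point; optimal play is mixed.
C1 is strictly dominated by C3 (it gives Row strictly more in every row), so Column never plays it.
C4 is strictly dominated by C3 (it gives Row strictly more in every row), so Column never plays it.
On the remaining 2×2 (T, B vs C2, C3):
Let Row play T with probability p. Expected payoff against C2: 3p + 5(1−p) = −2p + 5; against C3: 7p + 0(1−p) = 7p.
Setting these equal: −2p + 5 = 7p ⇒ −9p = -5 ⇒ p = 5/9, and the value is (-2)·(5/9) + 5 = 35/9.
For Column: with q = P(C2), equating T's and B's payoffs gives −4q + 7 = 5q ⇒ q = 7/9.

35/9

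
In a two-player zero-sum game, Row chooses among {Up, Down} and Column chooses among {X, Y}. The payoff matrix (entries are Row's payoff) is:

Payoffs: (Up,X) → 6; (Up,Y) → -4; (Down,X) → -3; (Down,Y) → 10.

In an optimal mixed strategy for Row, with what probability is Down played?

10/23

Row minima: Up → -4, Down → -3; maximin = -3.
Column maxima: X → 6, Y → 10; minimax = 6.
-3 ≠ 6, so there is no saddle point; optimal play is mixed.
Let Row play Up with probability p. Expected payoff against X: 6p + (-3)(1−p) = 9p − 3; against Y: (-4)p + 10(1−p) = −14p + 10.
Setting these equal: 9p − 3 = −14p + 10 ⇒ 23p = 13 ⇒ p = 13/23, and the value is (9)·(13/23) − 3 = 48/23.
For Column: with q = P(X), equating Up's and Down's payoffs gives 10q − 4 = −13q + 10 ⇒ q = 14/23.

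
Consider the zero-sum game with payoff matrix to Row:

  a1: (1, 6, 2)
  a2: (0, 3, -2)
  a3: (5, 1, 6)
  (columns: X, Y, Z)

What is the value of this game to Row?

29/9

Row minima: a1 → 1, a2 → -2, a3 → 1; maximin = 1.
Column maxima: X → 5, Y → 6, Z → 6; minimax = 5.
1 ≠ 5, so there is no saddle point; optimal play is mixed.
a2 is strictly dominated by a1, so Row never plays it.
With a2 eliminated, Z is strictly dominated by X (it gives Row strictly more in every remaining row), so Column never plays it.
On the remaining 2×2 (a1, a3 vs X, Y):
Let Row play a1 with probability p. Expected payoff against X: 1p + 5(1−p) = −4p + 5; against Y: 6p + 1(1−p) = 5p + 1.
Setting these equal: −4p + 5 = 5p + 1 ⇒ −9p = -4 ⇒ p = 4/9, and the value is (-4)·(4/9) + 5 = 29/9.
For Column: with q = P(X), equating a1's and a3's payoffs gives −5q + 6 = 4q + 1 ⇒ q = 5/9.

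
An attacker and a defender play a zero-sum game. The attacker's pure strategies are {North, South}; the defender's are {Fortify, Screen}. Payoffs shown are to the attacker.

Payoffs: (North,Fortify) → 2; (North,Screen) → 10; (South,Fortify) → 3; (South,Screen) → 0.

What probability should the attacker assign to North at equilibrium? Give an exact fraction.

Row minima: North → 2, South → 0; maximin = 2.
Column maxima: Fortify → 3, Screen → 10; minimax = 3.
2 ≠ 3, so there is no saddle point; optimal play is mixed.
Let the attacker play North with probability p. Expected payoff against Fortify: 2p + 3(1−p) = −p + 3; against Screen: 10p + 0(1−p) = 10p.
Setting these equal: −p + 3 = 10p ⇒ −11p = -3 ⇒ p = 3/11, and the value is (-1)·(3/11) + 3 = 30/11.
For the defender: with q = P(Fortify), equating North's and South's payoffs gives −8q + 10 = 3q ⇒ q = 10/11.

3/11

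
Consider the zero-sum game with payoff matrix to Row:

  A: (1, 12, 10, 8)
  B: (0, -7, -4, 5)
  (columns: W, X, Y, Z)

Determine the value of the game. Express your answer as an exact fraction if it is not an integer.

Row minima: A → 1, B → -7; maximin = 1.
Column maxima: W → 1, X → 12, Y → 10, Z → 8; minimax = 1.
Since maximin = minimax = 1, there is a saddle point and the value is 1.

1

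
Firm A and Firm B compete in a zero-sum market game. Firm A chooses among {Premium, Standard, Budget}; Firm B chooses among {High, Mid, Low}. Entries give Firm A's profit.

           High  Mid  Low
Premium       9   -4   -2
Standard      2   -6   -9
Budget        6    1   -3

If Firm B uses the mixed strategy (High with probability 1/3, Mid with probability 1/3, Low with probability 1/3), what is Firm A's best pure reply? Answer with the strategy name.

Expected payoff of Premium: (1/3)·9 + (1/3)·(-4) + (1/3)·(-2) = 1.
Expected payoff of Standard: (1/3)·2 + (1/3)·(-6) + (1/3)·(-9) = -13/3.
Expected payoff of Budget: (1/3)·6 + (1/3)·1 + (1/3)·(-3) = 4/3.
The largest is 4/3, so Firm A's best response is Budget.

Budget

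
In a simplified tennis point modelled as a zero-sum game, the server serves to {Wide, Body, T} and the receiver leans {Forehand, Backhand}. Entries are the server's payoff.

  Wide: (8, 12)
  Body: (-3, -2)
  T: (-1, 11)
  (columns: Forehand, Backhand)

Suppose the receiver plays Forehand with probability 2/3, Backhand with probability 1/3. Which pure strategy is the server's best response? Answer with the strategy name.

Wide

Expected payoff of Wide: (2/3)·8 + (1/3)·12 = 28/3.
Expected payoff of Body: (2/3)·(-3) + (1/3)·(-2) = -8/3.
Expected payoff of T: (2/3)·(-1) + (1/3)·11 = 3.
The largest is 28/3, so the server's best response is Wide.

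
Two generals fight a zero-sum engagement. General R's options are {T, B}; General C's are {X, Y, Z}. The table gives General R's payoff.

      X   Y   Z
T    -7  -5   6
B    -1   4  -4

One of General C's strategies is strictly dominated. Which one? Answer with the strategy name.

X holds General R's payoff strictly below Y in every row: -7 < -5, -1 < 4.
So Y is strictly dominated for General C.

Y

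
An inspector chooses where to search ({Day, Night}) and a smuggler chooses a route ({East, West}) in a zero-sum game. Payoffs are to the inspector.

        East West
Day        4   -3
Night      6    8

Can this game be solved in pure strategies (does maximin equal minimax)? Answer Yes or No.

Yes

Row minima: Day → -3, Night → 6; maximin = 6.
Column maxima: East → 6, West → 8; minimax = 6.
maximin = minimax = 6, so a saddle point exists.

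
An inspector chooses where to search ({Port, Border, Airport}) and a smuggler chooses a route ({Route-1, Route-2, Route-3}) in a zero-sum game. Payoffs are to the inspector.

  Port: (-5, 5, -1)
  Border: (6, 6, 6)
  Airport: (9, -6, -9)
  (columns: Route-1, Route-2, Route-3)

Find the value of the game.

Row minima: Port → -5, Border → 6, Airport → -9; maximin = 6.
Column maxima: Route-1 → 9, Route-2 → 6, Route-3 → 6; minimax = 6.
Since maximin = minimax = 6, there is a saddle point and the value is 6.

6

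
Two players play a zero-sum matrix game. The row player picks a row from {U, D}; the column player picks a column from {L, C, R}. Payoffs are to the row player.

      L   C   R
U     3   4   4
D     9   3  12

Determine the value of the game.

Row minima: U → 3, D → 3; maximin = 3.
Column maxima: L → 9, C → 4, R → 12; minimax = 4.
3 ≠ 4, so there is no saddle point; optimal play is mixed.
R is strictly dominated by L (it gives the row player strictly more in every row), so the column player never plays it.
On the remaining 2×2 (U, D vs L, C):
Let the row player play U with probability p. Expected payoff against L: 3p + 9(1−p) = −6p + 9; against C: 4p + 3(1−p) = p + 3.
Setting these equal: −6p + 9 = p + 3 ⇒ −7p = -6 ⇒ p = 6/7, and the value is (-6)·(6/7) + 9 = 27/7.
For the column player: with q = P(L), equating U's and D's payoffs gives −q + 4 = 6q + 3 ⇒ q = 1/7.

27/7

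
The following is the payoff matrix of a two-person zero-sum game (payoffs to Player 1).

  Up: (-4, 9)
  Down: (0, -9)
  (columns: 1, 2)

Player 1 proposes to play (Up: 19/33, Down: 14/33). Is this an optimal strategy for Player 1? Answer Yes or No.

Against 1 this mix gives (19/33)·(-4) + (14/33)·0 = -76/33.
Against 2 this mix gives (19/33)·9 + (14/33)·(-9) = 15/11.
Player 2 will play 1, holding Player 1 to -76/33. Shifting weight toward the row that does better against 1 would raise this floor (the equalizing mix achieves -18/11 against both 1 and 2), so the proposed strategy is not optimal.

No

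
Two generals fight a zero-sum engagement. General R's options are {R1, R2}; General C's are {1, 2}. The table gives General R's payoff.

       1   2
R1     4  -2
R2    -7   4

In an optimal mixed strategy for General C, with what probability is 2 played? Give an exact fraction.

Row minima: R1 → -2, R2 → -7; maximin = -2.
Column maxima: 1 → 4, 2 → 4; minimax = 4.
-2 ≠ 4, so there is no saddle point; optimal play is mixed.
Let General R play R1 with probability p. Expected payoff against 1: 4p + (-7)(1−p) = 11p − 7; against 2: (-2)p + 4(1−p) = −6p + 4.
Setting these equal: 11p − 7 = −6p + 4 ⇒ 17p = 11 ⇒ p = 11/17, and the value is (11)·(11/17) − 7 = 2/17.
For General C: with q = P(1), equating R1's and R2's payoffs gives 6q − 2 = −11q + 4 ⇒ q = 6/17.

11/17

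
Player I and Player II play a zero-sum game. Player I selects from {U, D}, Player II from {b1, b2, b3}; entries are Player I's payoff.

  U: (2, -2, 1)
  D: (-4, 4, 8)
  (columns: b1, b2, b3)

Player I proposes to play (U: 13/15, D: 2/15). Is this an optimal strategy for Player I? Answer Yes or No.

Against b1 this mix gives (13/15)·2 + (2/15)·(-4) = 6/5.
Against b2 this mix gives (13/15)·(-2) + (2/15)·4 = -6/5.
Against b3 this mix gives (13/15)·1 + (2/15)·8 = 29/15.
Player II will play b2, holding Player I to -6/5. Shifting weight toward the row that does better against b2 would raise this floor (the equalizing mix achieves 0 against both b2 and b1), so the proposed strategy is not optimal.

No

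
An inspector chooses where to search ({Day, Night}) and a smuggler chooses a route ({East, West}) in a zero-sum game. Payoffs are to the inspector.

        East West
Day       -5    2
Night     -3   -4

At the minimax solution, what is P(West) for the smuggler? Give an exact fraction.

1/4

Row minima: Day → -5, Night → -4; maximin = -4.
Column maxima: East → -3, West → 2; minimax = -3.
-4 ≠ -3, so there is no saddle point; optimal play is mixed.
Let the inspector play Day with probability p. Expected payoff against East: (-5)p + (-3)(1−p) = −2p − 3; against West: 2p + (-4)(1−p) = 6p − 4.
Setting these equal: −2p − 3 = 6p − 4 ⇒ −8p = -1 ⇒ p = 1/8, and the value is (-2)·(1/8) − 3 = -13/4.
For the smuggler: with q = P(East), equating Day's and Night's payoffs gives −7q + 2 = q − 4 ⇒ q = 3/4.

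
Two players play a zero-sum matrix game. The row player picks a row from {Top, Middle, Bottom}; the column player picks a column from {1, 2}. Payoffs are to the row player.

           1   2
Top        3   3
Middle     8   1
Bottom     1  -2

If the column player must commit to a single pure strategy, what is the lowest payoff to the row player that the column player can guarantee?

Column maxima: 1 → 8, 2 → 3.
The smallest of these is 3.

3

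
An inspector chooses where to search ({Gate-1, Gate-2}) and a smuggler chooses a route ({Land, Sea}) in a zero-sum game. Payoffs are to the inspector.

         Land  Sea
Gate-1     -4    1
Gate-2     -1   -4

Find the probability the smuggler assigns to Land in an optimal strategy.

Row minima: Gate-1 → -4, Gate-2 → -4; maximin = -4.
Column maxima: Land → -1, Sea → 1; minimax = -1.
-4 ≠ -1, so there is no saddle point; optimal play is mixed.
Let the inspector play Gate-1 with probability p. Expected payoff against Land: (-4)p + (-1)(1−p) = −3p − 1; against Sea: 1p + (-4)(1−p) = 5p − 4.
Setting these equal: −3p − 1 = 5p − 4 ⇒ −8p = -3 ⇒ p = 3/8, and the value is (-3)·(3/8) − 1 = -17/8.
For the smuggler: with q = P(Land), equating Gate-1's and Gate-2's payoffs gives −5q + 1 = 3q − 4 ⇒ q = 5/8.

5/8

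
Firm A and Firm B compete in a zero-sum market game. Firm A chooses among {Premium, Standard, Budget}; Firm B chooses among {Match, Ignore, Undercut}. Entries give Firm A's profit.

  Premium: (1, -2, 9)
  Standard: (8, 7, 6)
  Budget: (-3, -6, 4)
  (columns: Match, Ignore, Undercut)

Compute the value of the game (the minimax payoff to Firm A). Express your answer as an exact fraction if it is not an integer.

Row minima: Premium → -2, Standard → 6, Budget → -6; maximin = 6.
Column maxima: Match → 8, Ignore → 7, Undercut → 9; minimax = 7.
6 ≠ 7, so there is no saddle point; optimal play is mixed.
Budget is strictly dominated by Premium, so Firm A never plays it.
Match is strictly dominated by Ignore (it gives Firm A strictly more in every row), so Firm B never plays it.
On the remaining 2×2 (Premium, Standard vs Ignore, Undercut):
Let Firm A play Premium with probability p. Expected payoff against Ignore: (-2)p + 7(1−p) = −9p + 7; against Undercut: 9p + 6(1−p) = 3p + 6.
Setting these equal: −9p + 7 = 3p + 6 ⇒ −12p = -1 ⇒ p = 1/12, and the value is (-9)·(1/12) + 7 = 25/4.
For Firm B: with q = P(Ignore), equating Premium's and Standard's payoffs gives −11q + 9 = q + 6 ⇒ q = 1/4.

25/4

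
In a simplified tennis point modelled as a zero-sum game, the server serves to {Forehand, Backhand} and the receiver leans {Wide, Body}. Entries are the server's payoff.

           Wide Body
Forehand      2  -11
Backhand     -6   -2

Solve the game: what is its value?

Row minima: Forehand → -11, Backhand → -6; maximin = -6.
Column maxima: Wide → 2, Body → -2; minimax = -2.
-6 ≠ -2, so there is no saddle point; optimal play is mixed.
Let the server play Forehand with probability p. Expected payoff against Wide: 2p + (-6)(1−p) = 8p − 6; against Body: (-11)p + (-2)(1−p) = −9p − 2.
Setting these equal: 8p − 6 = −9p − 2 ⇒ 17p = 4 ⇒ p = 4/17, and the value is (8)·(4/17) − 6 = -70/17.
For the receiver: with q = P(Wide), equating Forehand's and Backhand's payoffs gives 13q − 11 = −4q − 2 ⇒ q = 9/17.

-70/17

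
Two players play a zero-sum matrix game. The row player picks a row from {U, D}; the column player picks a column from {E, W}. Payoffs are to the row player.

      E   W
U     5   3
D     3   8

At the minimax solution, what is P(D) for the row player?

Row minima: U → 3, D → 3; maximin = 3.
Column maxima: E → 5, W → 8; minimax = 5.
3 ≠ 5, so there is no saddle point; optimal play is mixed.
Let the row player play U with probability p. Expected payoff against E: 5p + 3(1−p) = 2p + 3; against W: 3p + 8(1−p) = −5p + 8.
Setting these equal: 2p + 3 = −5p + 8 ⇒ 7p = 5 ⇒ p = 5/7, and the value is (2)·(5/7) + 3 = 31/7.
For the column player: with q = P(E), equating U's and D's payoffs gives 2q + 3 = −5q + 8 ⇒ q = 5/7.

2/7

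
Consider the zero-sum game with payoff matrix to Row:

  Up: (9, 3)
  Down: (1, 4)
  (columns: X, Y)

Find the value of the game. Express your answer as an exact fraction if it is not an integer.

Row minima: Up → 3, Down → 1; maximin = 3.
Column maxima: X → 9, Y → 4; minimax = 4.
3 ≠ 4, so there is no saddle point; optimal play is mixed.
Let Row play Up with probability p. Expected payoff against X: 9p + 1(1−p) = 8p + 1; against Y: 3p + 4(1−p) = −p + 4.
Setting these equal: 8p + 1 = −p + 4 ⇒ 9p = 3 ⇒ p = 1/3, and the value is (8)·(1/3) + 1 = 11/3.
For Column: with q = P(X), equating Up's and Down's payoffs gives 6q + 3 = −3q + 4 ⇒ q = 1/9.

11/3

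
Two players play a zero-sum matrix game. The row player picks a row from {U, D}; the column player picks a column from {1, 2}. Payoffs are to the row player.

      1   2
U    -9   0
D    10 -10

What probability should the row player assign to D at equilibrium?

Row minima: U → -9, D → -10; maximin = -9.
Column maxima: 1 → 10, 2 → 0; minimax = 0.
-9 ≠ 0, so there is no saddle point; optimal play is mixed.
Let the row player play U with probability p. Expected payoff against 1: (-9)p + 10(1−p) = −19p + 10; against 2: 0p + (-10)(1−p) = 10p − 10.
Setting these equal: −19p + 10 = 10p − 10 ⇒ −29p = -20 ⇒ p = 20/29, and the value is (-19)·(20/29) + 10 = -90/29.
For the column player: with q = P(1), equating U's and D's payoffs gives −9q = 20q − 10 ⇒ q = 10/29.

9/29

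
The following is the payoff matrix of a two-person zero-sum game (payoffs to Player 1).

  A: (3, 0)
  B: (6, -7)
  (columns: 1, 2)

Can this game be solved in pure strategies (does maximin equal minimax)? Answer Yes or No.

Row minima: A → 0, B → -7; maximin = 0.
Column maxima: 1 → 6, 2 → 0; minimax = 0.
maximin = minimax = 0, so a saddle point exists.

Yes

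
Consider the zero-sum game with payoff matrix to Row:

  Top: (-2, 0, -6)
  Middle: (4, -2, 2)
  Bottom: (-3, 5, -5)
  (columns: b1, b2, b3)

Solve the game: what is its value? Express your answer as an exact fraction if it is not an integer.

0

Row minima: Top → -6, Middle → -2, Bottom → -5; maximin = -2.
Column maxima: b1 → 4, b2 → 5, b3 → 2; minimax = 2.
-2 ≠ 2, so there is no saddle point; optimal play is mixed.
b1 is strictly dominated by b3 (it gives Row strictly more in every row), so Column never plays it.
With b1 eliminated, Top is strictly dominated by Bottom (Bottom gives Row strictly more in every remaining column), so Row never plays it.
On the remaining 2×2 (Middle, Bottom vs b2, b3):
Let Row play Middle with probability p. Expected payoff against b2: (-2)p + 5(1−p) = −7p + 5; against b3: 2p + (-5)(1−p) = 7p − 5.
Setting these equal: −7p + 5 = 7p − 5 ⇒ −14p = -10 ⇒ p = 5/7, and the value is (-7)·(5/7) + 5 = 0.
For Column: with q = P(b2), equating Middle's and Bottom's payoffs gives −4q + 2 = 10q − 5 ⇒ q = 1/2.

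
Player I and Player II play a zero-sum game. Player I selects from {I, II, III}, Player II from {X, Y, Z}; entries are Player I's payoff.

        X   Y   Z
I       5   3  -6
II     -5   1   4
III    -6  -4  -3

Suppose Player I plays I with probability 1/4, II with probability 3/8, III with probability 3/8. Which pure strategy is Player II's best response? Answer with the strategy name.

If Player II plays X, Player I's expected payoff is (1/4)·5 + (3/8)·(-5) + (3/8)·(-6) = -23/8.
If Player II plays Y, Player I's expected payoff is (1/4)·3 + (3/8)·1 + (3/8)·(-4) = -3/8.
If Player II plays Z, Player I's expected payoff is (1/4)·(-6) + (3/8)·4 + (3/8)·(-3) = -9/8.
Player II minimizes Player I's payoff; the smallest is -23/8, so the best response is X.

X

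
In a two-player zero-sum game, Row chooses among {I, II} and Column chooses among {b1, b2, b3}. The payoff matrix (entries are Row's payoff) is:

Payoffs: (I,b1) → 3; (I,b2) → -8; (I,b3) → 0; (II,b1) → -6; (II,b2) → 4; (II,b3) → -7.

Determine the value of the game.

-56/19

Row minima: I → -8, II → -7; maximin = -7.
Column maxima: b1 → 3, b2 → 4, b3 → 0; minimax = 0.
-7 ≠ 0, so there is no saddle point; optimal play is mixed.
b1 is strictly dominated by b3 (it gives Row strictly more in every row), so Column never plays it.
On the remaining 2×2 (I, II vs b2, b3):
Let Row play I with probability p. Expected payoff against b2: (-8)p + 4(1−p) = −12p + 4; against b3: 0p + (-7)(1−p) = 7p − 7.
Setting these equal: −12p + 4 = 7p − 7 ⇒ −19p = -11 ⇒ p = 11/19, and the value is (-12)·(11/19) + 4 = -56/19.
For Column: with q = P(b2), equating I's and II's payoffs gives −8q = 11q − 7 ⇒ q = 7/19.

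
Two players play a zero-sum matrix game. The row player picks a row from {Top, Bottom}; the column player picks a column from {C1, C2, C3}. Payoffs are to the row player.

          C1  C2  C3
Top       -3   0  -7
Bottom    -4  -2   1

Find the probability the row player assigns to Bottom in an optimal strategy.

Row minima: Top → -7, Bottom → -4; maximin = -4.
Column maxima: C1 → -3, C2 → 0, C3 → 1; minimax = -3.
-4 ≠ -3, so there is no saddle point; optimal play is mixed.
C2 is strictly dominated by C1 (it gives the row player strictly more in every row), so the column player never plays it.
On the remaining 2×2 (Top, Bottom vs C1, C3):
Let the row player play Top with probability p. Expected payoff against C1: (-3)p + (-4)(1−p) = p − 4; against C3: (-7)p + 1(1−p) = −8p + 1.
Setting these equal: p − 4 = −8p + 1 ⇒ 9p = 5 ⇒ p = 5/9, and the value is (1)·(5/9) − 4 = -31/9.
For the column player: with q = P(C1), equating Top's and Bottom's payoffs gives 4q − 7 = −5q + 1 ⇒ q = 8/9.

4/9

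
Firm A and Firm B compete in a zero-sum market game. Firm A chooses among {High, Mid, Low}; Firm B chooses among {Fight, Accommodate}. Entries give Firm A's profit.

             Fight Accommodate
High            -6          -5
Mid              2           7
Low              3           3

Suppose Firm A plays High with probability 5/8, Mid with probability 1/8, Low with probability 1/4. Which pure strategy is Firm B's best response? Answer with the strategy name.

If Firm B plays Fight, Firm A's expected payoff is (5/8)·(-6) + (1/8)·2 + (1/4)·3 = -11/4.
If Firm B plays Accommodate, Firm A's expected payoff is (5/8)·(-5) + (1/8)·7 + (1/4)·3 = -3/2.
Firm B minimizes Firm A's payoff; the smallest is -11/4, so the best response is Fight.

Fight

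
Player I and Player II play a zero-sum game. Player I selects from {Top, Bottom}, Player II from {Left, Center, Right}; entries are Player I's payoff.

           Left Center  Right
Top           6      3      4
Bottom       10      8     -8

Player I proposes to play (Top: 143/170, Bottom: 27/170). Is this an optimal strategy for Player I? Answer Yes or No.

No

Against Left this mix gives (143/170)·6 + (27/170)·10 = 564/85.
Against Center this mix gives (143/170)·3 + (27/170)·8 = 129/34.
Against Right this mix gives (143/170)·4 + (27/170)·(-8) = 178/85.
Player II will play Right, holding Player I to 178/85. Shifting weight toward the row that does better against Right would raise this floor (the equalizing mix achieves 56/17 against both Right and Center), so the proposed strategy is not optimal.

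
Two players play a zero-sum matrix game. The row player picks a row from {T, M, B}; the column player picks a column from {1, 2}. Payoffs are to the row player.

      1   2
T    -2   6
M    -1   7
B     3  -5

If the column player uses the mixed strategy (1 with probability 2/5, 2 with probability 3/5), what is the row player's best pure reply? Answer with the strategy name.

M

Expected payoff of T: (2/5)·(-2) + (3/5)·6 = 14/5.
Expected payoff of M: (2/5)·(-1) + (3/5)·7 = 19/5.
Expected payoff of B: (2/5)·3 + (3/5)·(-5) = -9/5.
The largest is 19/5, so the row player's best response is M.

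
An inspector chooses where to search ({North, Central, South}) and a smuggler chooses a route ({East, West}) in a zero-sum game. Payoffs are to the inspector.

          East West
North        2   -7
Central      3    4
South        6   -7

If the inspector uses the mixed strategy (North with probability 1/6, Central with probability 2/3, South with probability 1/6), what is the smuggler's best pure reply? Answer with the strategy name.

West

If the smuggler plays East, the inspector's expected payoff is (1/6)·2 + (2/3)·3 + (1/6)·6 = 10/3.
If the smuggler plays West, the inspector's expected payoff is (1/6)·(-7) + (2/3)·4 + (1/6)·(-7) = 1/3.
The smuggler minimizes the inspector's payoff; the smallest is 1/3, so the best response is West.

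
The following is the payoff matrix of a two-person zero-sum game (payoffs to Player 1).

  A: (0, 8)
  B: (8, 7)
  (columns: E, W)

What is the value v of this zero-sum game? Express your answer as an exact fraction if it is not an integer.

Row minima: A → 0, B → 7; maximin = 7.
Column maxima: E → 8, W → 8; minimax = 8.
7 ≠ 8, so there is no saddle point; optimal play is mixed.
Let Player 1 play A with probability p. Expected payoff against E: 0p + 8(1−p) = −8p + 8; against W: 8p + 7(1−p) = p + 7.
Setting these equal: −8p + 8 = p + 7 ⇒ −9p = -1 ⇒ p = 1/9, and the value is (-8)·(1/9) + 8 = 64/9.
For Player 2: with q = P(E), equating A's and B's payoffs gives −8q + 8 = q + 7 ⇒ q = 1/9.

64/9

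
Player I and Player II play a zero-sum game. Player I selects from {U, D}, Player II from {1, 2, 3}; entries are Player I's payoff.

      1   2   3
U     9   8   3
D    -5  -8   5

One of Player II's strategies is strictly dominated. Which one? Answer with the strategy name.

2 holds Player I's payoff strictly below 1 in every row: 8 < 9, -8 < -5.
So 1 is strictly dominated for Player II.

1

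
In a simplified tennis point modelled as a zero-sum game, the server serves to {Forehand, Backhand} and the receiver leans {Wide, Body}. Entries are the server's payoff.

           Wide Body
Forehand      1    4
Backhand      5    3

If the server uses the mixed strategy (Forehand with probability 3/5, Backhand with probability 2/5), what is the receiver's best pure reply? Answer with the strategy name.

Wide

If the receiver plays Wide, the server's expected payoff is (3/5)·1 + (2/5)·5 = 13/5.
If the receiver plays Body, the server's expected payoff is (3/5)·4 + (2/5)·3 = 18/5.
The receiver minimizes the server's payoff; the smallest is 13/5, so the best response is Wide.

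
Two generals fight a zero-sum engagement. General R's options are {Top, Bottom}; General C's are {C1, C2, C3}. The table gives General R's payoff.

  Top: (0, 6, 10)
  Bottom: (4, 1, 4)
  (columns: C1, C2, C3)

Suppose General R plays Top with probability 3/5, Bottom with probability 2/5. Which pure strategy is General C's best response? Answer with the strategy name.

If General C plays C1, General R's expected payoff is (3/5)·0 + (2/5)·4 = 8/5.
If General C plays C2, General R's expected payoff is (3/5)·6 + (2/5)·1 = 4.
If General C plays C3, General R's expected payoff is (3/5)·10 + (2/5)·4 = 38/5.
General C minimizes General R's payoff; the smallest is 8/5, so the best response is C1.

C1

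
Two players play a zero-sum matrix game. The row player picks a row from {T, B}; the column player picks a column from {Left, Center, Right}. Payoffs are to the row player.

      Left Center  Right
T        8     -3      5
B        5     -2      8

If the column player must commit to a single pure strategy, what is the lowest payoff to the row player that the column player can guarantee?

Column maxima: Left → 8, Center → -2, Right → 8.
The smallest of these is -2.

-2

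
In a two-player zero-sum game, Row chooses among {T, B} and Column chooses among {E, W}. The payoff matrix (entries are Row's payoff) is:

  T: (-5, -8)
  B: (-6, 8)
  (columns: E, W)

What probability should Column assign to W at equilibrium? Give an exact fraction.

Row minima: T → -8, B → -6; maximin = -6.
Column maxima: E → -5, W → 8; minimax = -5.
-6 ≠ -5, so there is no saddle point; optimal play is mixed.
Let Row play T with probability p. Expected payoff against E: (-5)p + (-6)(1−p) = p − 6; against W: (-8)p + 8(1−p) = −16p + 8.
Setting these equal: p − 6 = −16p + 8 ⇒ 17p = 14 ⇒ p = 14/17, and the value is (1)·(14/17) − 6 = -88/17.
For Column: with q = P(E), equating T's and B's payoffs gives 3q − 8 = −14q + 8 ⇒ q = 16/17.

1/17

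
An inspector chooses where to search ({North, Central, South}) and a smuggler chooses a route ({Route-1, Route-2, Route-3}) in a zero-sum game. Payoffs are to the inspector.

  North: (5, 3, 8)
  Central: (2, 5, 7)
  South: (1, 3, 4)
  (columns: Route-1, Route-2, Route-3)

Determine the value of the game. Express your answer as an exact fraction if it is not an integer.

19/5

Row minima: North → 3, Central → 2, South → 1; maximin = 3.
Column maxima: Route-1 → 5, Route-2 → 5, Route-3 → 8; minimax = 5.
3 ≠ 5, so there is no saddle point; optimal play is mixed.
South is strictly dominated by Central, so the inspector never plays it.
Route-3 is strictly dominated by Route-1 (it gives the inspector strictly more in every row), so the smuggler never plays it.
On the remaining 2×2 (North, Central vs Route-1, Route-2):
Let the inspector play North with probability p. Expected payoff against Route-1: 5p + 2(1−p) = 3p + 2; against Route-2: 3p + 5(1−p) = −2p + 5.
Setting these equal: 3p + 2 = −2p + 5 ⇒ 5p = 3 ⇒ p = 3/5, and the value is (3)·(3/5) + 2 = 19/5.
For the smuggler: with q = P(Route-1), equating North's and Central's payoffs gives 2q + 3 = −3q + 5 ⇒ q = 2/5.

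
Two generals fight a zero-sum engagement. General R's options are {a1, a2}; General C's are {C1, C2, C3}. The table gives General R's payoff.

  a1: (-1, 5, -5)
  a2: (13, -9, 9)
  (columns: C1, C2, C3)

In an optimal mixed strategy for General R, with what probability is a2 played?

Row minima: a1 → -5, a2 → -9; maximin = -5.
Column maxima: C1 → 13, C2 → 5, C3 → 9; minimax = 5.
-5 ≠ 5, so there is no saddle point; optimal play is mixed.
C1 is strictly dominated by C3 (it gives General R strictly more in every row), so General C never plays it.
On the remaining 2×2 (a1, a2 vs C2, C3):
Let General R play a1 with probability p. Expected payoff against C2: 5p + (-9)(1−p) = 14p − 9; against C3: (-5)p + 9(1−p) = −14p + 9.
Setting these equal: 14p − 9 = −14p + 9 ⇒ 28p = 18 ⇒ p = 9/14, and the value is (14)·(9/14) − 9 = 0.
For General C: with q = P(C2), equating a1's and a2's payoffs gives 10q − 5 = −18q + 9 ⇒ q = 1/2.

5/14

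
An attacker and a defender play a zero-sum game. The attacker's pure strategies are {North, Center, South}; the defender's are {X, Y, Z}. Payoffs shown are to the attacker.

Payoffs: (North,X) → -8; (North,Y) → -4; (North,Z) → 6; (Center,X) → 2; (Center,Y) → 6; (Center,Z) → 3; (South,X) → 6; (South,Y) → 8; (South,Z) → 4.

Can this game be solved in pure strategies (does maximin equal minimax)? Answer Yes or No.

Row minima: North → -8, Center → 2, South → 4; maximin = 4.
Column maxima: X → 6, Y → 8, Z → 6; minimax = 6.
4 ≠ 6, so no pure-strategy equilibrium exists.

No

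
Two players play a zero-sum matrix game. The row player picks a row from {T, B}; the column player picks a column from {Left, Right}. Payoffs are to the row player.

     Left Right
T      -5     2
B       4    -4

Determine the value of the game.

Row minima: T → -5, B → -4; maximin = -4.
Column maxima: Left → 4, Right → 2; minimax = 2.
-4 ≠ 2, so there is no saddle point; optimal play is mixed.
Let the row player play T with probability p. Expected payoff against Left: (-5)p + 4(1−p) = −9p + 4; against Right: 2p + (-4)(1−p) = 6p − 4.
Setting these equal: −9p + 4 = 6p − 4 ⇒ −15p = -8 ⇒ p = 8/15, and the value is (-9)·(8/15) + 4 = -4/5.
For the column player: with q = P(Left), equating T's and B's payoffs gives −7q + 2 = 8q − 4 ⇒ q = 2/5.

-4/5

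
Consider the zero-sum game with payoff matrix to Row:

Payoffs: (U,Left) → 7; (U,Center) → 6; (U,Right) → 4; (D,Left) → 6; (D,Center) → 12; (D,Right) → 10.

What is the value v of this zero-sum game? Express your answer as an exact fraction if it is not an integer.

46/7

Row minima: U → 4, D → 6; maximin = 6.
Column maxima: Left → 7, Center → 12, Right → 10; minimax = 7.
6 ≠ 7, so there is no saddle point; optimal play is mixed.
Center is strictly dominated by Right (it gives Row strictly more in every row), so Column never plays it.
On the remaining 2×2 (U, D vs Left, Right):
Let Row play U with probability p. Expected payoff against Left: 7p + 6(1−p) = p + 6; against Right: 4p + 10(1−p) = −6p + 10.
Setting these equal: p + 6 = −6p + 10 ⇒ 7p = 4 ⇒ p = 4/7, and the value is (1)·(4/7) + 6 = 46/7.
For Column: with q = P(Left), equating U's and D's payoffs gives 3q + 4 = −4q + 10 ⇒ q = 6/7.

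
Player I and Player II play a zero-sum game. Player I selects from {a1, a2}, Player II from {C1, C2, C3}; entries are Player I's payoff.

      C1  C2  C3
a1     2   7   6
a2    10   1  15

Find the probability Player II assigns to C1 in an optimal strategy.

3/7

Row minima: a1 → 2, a2 → 1; maximin = 2.
Column maxima: C1 → 10, C2 → 7, C3 → 15; minimax = 7.
2 ≠ 7, so there is no saddle point; optimal play is mixed.
C3 is strictly dominated by C1 (it gives Player I strictly more in every row), so Player II never plays it.
On the remaining 2×2 (a1, a2 vs C1, C2):
Let Player I play a1 with probability p. Expected payoff against C1: 2p + 10(1−p) = −8p + 10; against C2: 7p + 1(1−p) = 6p + 1.
Setting these equal: −8p + 10 = 6p + 1 ⇒ −14p = -9 ⇒ p = 9/14, and the value is (-8)·(9/14) + 10 = 34/7.
For Player II: with q = P(C1), equating a1's and a2's payoffs gives −5q + 7 = 9q + 1 ⇒ q = 3/7.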